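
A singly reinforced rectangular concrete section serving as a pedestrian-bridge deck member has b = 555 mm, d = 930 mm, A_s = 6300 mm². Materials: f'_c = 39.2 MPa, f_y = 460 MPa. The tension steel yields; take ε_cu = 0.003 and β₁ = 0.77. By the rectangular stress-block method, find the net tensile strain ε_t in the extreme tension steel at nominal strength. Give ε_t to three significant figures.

a = A_s f_y/(0.85 f'_c b) = 156.71 mm.
β₁ = 0.77, so c = a/β₁ = 156.71/0.77 = 203.52 mm.
From the linear strain diagram with ε_cu = 0.003: ε_t = 0.003 (d − c)/c = 0.003 × (930 − 203.52)/203.52 = 0.0107.
Since ε_t ≥ 0.005, the section is tension-controlled.

ε_t ≈ 0.0107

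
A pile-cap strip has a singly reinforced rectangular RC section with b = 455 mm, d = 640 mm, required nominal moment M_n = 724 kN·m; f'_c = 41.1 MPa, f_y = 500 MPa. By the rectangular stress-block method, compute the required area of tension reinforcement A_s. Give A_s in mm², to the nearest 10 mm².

A_s ≈ 2400 mm²

With M_n = 0.85 f'_c a b (d − a/2), solve the quadratic for a:
a = d − √(d² − 2M_n/(0.85 f'_c b)) = 640 − √(640² − 2 × 724×10⁶/(0.85 × 41.1 × 455)) = 75.64 mm.
A_s = 0.85 f'_c a b / f_y = 0.85 × 41.1 × 75.64 × 455 / 500 = 2404.7 mm².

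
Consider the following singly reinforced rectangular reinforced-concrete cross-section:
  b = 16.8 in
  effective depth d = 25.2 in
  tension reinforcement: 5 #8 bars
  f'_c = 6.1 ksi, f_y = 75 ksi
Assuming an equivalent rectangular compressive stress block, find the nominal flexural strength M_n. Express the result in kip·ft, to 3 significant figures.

A_s = 5 × 0.79 = 3.95 in².
T = A_s f_y = 3.95 × 75 = 296.25 kips.
a = T/(0.85 f'_c b) = 296.25/(0.85 × 6.1 × 16.8) = 3.401 in.
M_n = T(d − a/2) = 296.25 × (25.2 − 1.7005) = 6961.7 kip·in = 6961.7/12 = 580.14 kip·ft.

M_n ≈ 580 kip·ft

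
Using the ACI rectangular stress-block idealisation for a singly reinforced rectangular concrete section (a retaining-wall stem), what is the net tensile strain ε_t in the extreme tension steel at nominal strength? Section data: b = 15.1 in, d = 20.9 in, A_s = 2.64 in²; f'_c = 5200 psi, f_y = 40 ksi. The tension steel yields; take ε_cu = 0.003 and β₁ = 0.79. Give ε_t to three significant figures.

ε_t ≈ 0.0283

a = A_s f_y/(0.85 f'_c b) = 1.582 in.
β₁ = 0.79, so c = a/β₁ = 1.582/0.79 = 2.003 in.
From the linear strain diagram with ε_cu = 0.003: ε_t = 0.003 (d − c)/c = 0.003 × (20.9 − 2.003)/2.003 = 0.0283.
Since ε_t ≥ 0.005, the section is tension-controlled.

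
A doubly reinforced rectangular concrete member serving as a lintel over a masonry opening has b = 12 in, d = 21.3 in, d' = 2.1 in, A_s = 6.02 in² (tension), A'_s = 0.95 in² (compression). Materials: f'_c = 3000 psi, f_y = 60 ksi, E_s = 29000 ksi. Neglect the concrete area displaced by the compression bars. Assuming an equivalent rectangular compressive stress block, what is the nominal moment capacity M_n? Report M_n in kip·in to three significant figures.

Assume both steels yield.
a = (A_s − A'_s) f_y/(0.85 f'_c b) = (6.02 − 0.95) × 60/(0.85 × 3 × 12) = 9.941 in.
c = a/β₁ = 9.941/0.85 = 11.695 in; ε'_s = 0.003(c − d')/c = 0.0025 ≥ ε_y = 0.0021, so the compression steel yields.
M_n = (A_s − A'_s) f_y (d − a/2) + A'_s f_y (d − d') = 304.2 × (21.3 − 4.9705) + 57 × (21.3 − 2.1) = 4967.4 + 1094.4 = 6061.8 kip·in.

M_n ≈ 6060 kip·in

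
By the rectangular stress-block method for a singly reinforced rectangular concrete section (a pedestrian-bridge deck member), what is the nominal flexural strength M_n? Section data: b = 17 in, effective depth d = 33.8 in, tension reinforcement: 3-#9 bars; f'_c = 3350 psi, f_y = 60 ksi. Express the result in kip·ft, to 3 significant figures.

M_n ≈ 479 kip·ft

A_s = 3 × 1 = 3 in².
T = A_s f_y = 3 × 60 = 180 kips.
a = T/(0.85 f'_c b) = 180/(0.85 × 3.35 × 17) = 3.718 in.
M_n = T(d − a/2) = 180 × (33.8 − 1.859) = 5749.4 kip·in = 5749.4/12 = 479.12 kip·ft.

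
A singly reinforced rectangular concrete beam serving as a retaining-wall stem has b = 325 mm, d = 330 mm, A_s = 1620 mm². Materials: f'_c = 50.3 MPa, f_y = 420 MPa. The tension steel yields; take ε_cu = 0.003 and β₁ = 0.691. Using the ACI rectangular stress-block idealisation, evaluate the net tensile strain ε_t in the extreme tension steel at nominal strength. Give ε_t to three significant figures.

a = A_s f_y/(0.85 f'_c b) = 48.97 mm.
β₁ = 0.691, so c = a/β₁ = 48.97/0.691 = 70.87 mm.
From the linear strain diagram with ε_cu = 0.003: ε_t = 0.003 (d − c)/c = 0.003 × (330 − 70.87)/70.87 = 0.0110.
Since ε_t ≥ 0.005, the section is tension-controlled.

ε_t ≈ 0.0110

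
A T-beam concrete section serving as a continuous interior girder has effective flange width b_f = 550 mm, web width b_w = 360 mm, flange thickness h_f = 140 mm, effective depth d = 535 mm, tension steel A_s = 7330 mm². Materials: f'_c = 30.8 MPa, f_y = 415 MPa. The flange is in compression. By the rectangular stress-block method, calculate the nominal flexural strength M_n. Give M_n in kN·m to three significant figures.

M_n ≈ 1290 kN·m

Tension: T = A_s f_y = 7330 × 415 = 3041950 N.
Try a within the flange: a = T/(0.85 f'_c b_f) = 3041950/(0.85 × 30.8 × 550) = 211.26 mm.
a = 211.26 > h_f = 140 mm: the block extends into the web. Split into flange-overhang and web parts.
C_f = 0.85 f'_c (b_f − b_w) h_f = 0.85 × 30.8 × (550 − 360) × 140 = 696388 N.
Remaining web compression depth: a_w = (T − C_f)/(0.85 f'_c b_w) = (3041950 − 696388)/(0.85 × 30.8 × 360) = 248.87 mm.
M_n = C_f(d − h_f/2) + (T − C_f)(d − a_w/2) = 696388 × (535 − 70) + 2345562 × (535 − 124.435) = 323.82 + 963.01 = 1286.83 × 10⁶ N·mm.
M_n = 1286.83 kN·m.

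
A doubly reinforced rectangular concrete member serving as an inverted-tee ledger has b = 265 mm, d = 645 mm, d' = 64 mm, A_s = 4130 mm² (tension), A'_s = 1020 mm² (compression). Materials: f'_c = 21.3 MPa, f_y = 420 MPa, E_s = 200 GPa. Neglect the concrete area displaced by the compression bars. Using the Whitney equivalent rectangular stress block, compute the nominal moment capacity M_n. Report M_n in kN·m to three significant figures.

M_n ≈ 914 kN·m

Assume both tension and compression steel yield.
Net tension couple steel: A_s − A'_s = 3110 mm².
a = (A_s − A'_s) f_y / (0.85 f'_c b) = 1306200/(0.85 × 21.3 × 265) = 272.25 mm.
c = a/β₁ = 272.25/0.85 = 320.29 mm; ε'_s = 0.003(c − d')/c = 0.0024 ≥ f_y/E_s = 0.0021, so compression steel does yield.
M_n = (A_s − A'_s) f_y (d − a/2) + A'_s f_y (d − d') = [1306200 × (645 − 136.125) + 428400 × (645 − 64)] × 10⁻⁶ = 664.69 + 248.90 = 913.59 kN·m.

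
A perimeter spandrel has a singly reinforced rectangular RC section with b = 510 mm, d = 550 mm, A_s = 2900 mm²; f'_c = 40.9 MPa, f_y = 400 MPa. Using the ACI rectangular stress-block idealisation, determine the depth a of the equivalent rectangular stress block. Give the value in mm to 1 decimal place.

a ≈ 65.4 mm

T = A_s f_y = 2900 × 400 = 1160000 N = 1160 kN.
Setting C = 0.85 f'_c a b equal to T: a = 1160000/(0.85 × 40.9 × 510) = 65.4 mm.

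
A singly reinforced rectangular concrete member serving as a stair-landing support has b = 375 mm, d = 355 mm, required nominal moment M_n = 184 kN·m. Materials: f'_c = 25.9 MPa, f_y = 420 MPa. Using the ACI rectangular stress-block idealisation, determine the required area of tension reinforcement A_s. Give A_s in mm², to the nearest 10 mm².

A_s ≈ 1370 mm²

With M_n = 0.85 f'_c a b (d − a/2), solve the quadratic for a:
a = d − √(d² − 2M_n/(0.85 f'_c b)) = 355 − √(355² − 2 × 184×10⁶/(0.85 × 25.9 × 375)) = 69.61 mm.
A_s = 0.85 f'_c a b / f_y = 0.85 × 25.9 × 69.61 × 375 / 420 = 1368.3 mm².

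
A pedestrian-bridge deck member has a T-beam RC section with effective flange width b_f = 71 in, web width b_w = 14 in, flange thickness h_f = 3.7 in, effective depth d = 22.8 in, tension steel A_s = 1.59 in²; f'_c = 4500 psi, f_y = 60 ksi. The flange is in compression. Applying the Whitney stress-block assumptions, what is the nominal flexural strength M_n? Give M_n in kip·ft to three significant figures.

Tension: T = A_s f_y = 1.59 × 60 = 95.4 kips.
Try a within the flange: a = T/(0.85 f'_c b_f) = 95.4/(0.85 × 4.5 × 71) = 0.351 in.
Since a = 0.351 ≤ h_f = 3.7 in, the stress block lies entirely in the flange; analyse as a rectangular beam of width b_f.
M_n = T(d − a/2) = 95.4 × (22.8 − 0.1755) = 2158.4 kip·in.
M_n = 2158.4/12 = 179.87 kip·ft.

M_n ≈ 180 kip·ft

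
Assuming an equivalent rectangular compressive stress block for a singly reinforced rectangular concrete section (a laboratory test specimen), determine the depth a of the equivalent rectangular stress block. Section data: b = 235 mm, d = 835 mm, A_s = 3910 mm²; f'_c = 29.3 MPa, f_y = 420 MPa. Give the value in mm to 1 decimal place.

a ≈ 280.6 mm

T = A_s f_y = 3910 × 420 = 1642200 N = 1642.2 kN.
Setting C = 0.85 f'_c a b equal to T: a = 1642200/(0.85 × 29.3 × 235) = 280.6 mm.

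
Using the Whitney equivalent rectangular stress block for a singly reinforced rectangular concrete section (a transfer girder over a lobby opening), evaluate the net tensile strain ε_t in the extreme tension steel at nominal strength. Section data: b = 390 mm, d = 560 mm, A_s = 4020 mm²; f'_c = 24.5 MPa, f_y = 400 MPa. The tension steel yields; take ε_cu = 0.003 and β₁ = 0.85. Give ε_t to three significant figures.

ε_t ≈ 0.00421

a = A_s f_y/(0.85 f'_c b) = 197.99 mm.
β₁ = 0.85, so c = a/β₁ = 197.99/0.85 = 232.93 mm.
From the linear strain diagram with ε_cu = 0.003: ε_t = 0.003 (d − c)/c = 0.003 × (560 − 232.93)/232.93 = 0.00421.
ε_t is between 0.004 and 0.005 — transition zone.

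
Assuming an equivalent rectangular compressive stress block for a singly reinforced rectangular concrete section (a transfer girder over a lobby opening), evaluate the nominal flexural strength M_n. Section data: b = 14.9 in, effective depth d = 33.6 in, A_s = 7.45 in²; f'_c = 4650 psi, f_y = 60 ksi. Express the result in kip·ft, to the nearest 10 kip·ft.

T = A_s f_y = 7.45 × 60 = 447 kips.
a = T/(0.85 f'_c b) = 447/(0.85 × 4.65 × 14.9) = 7.590 in.
M_n = T(d − a/2) = 447 × (33.6 − 3.795) = 13322.8 kip·in = 13322.8/12 = 1110.23 kip·ft.

M_n ≈ 1110 kip·ft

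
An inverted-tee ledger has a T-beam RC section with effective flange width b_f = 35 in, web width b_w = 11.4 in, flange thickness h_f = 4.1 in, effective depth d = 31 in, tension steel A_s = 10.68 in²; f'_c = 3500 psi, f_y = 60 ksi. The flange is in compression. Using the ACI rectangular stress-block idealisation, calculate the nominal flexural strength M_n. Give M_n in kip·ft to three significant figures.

M_n ≈ 1450 kip·ft

Tension: T = A_s f_y = 10.68 × 60 = 640.8 kips.
Try a within the flange: a = T/(0.85 f'_c b_f) = 640.8/(0.85 × 3.5 × 35) = 6.154 in.
a = 6.154 > h_f = 4.1 in: the block extends into the web. Split into flange-overhang and web parts.
C_f = 0.85 f'_c (b_f − b_w) h_f = 0.85 × 3.5 × (35 − 11.4) × 4.1 = 287.9 kips.
Remaining web compression depth: a_w = (T − C_f)/(0.85 f'_c b_w) = (640.8 − 287.9)/(0.85 × 3.5 × 11.4) = 10.405 in.
M_n = C_f(d − h_f/2) + (T − C_f)(d − a_w/2) = 287.9 × (31 − 2.05) + 352.9 × (31 − 5.2025) = 8334.7 + 9103.9 = 17438.6 kip·in.
M_n = 17438.6/12 = 1453.22 kip·ft.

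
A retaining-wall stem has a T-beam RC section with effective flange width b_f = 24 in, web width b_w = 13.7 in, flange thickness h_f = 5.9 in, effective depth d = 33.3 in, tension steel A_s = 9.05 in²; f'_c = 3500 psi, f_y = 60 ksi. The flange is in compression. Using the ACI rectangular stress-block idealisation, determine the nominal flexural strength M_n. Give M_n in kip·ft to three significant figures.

M_n ≈ 1330 kip·ft

Tension: T = A_s f_y = 9.05 × 60 = 543 kips.
Try a within the flange: a = T/(0.85 f'_c b_f) = 543/(0.85 × 3.5 × 24) = 7.605 in.
a = 7.605 > h_f = 5.9 in: the block extends into the web. Split into flange-overhang and web parts.
C_f = 0.85 f'_c (b_f − b_w) h_f = 0.85 × 3.5 × (24 − 13.7) × 5.9 = 180.8 kips.
Remaining web compression depth: a_w = (T − C_f)/(0.85 f'_c b_w) = (543 − 180.8)/(0.85 × 3.5 × 13.7) = 8.887 in.
M_n = C_f(d − h_f/2) + (T − C_f)(d − a_w/2) = 180.8 × (33.3 − 2.95) + 362.2 × (33.3 − 4.4435) = 5487.3 + 10451.8 = 15939.1 kip·in.
M_n = 15939.1/12 = 1328.26 kip·ft.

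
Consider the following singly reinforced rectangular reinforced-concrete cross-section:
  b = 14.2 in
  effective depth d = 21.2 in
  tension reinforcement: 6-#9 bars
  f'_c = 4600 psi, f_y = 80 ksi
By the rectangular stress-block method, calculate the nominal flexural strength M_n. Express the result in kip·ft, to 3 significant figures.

A_s = 6 × 1 = 6 in².
T = A_s f_y = 6 × 80 = 480 kips.
a = T/(0.85 f'_c b) = 480/(0.85 × 4.6 × 14.2) = 8.645 in.
M_n = T(d − a/2) = 480 × (21.2 − 4.3225) = 8101.2 kip·in = 8101.2/12 = 675.10 kip·ft.

M_n ≈ 675 kip·ft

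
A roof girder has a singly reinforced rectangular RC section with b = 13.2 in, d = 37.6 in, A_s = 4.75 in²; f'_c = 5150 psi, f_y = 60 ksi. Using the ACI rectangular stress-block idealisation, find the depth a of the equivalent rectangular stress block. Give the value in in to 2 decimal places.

a ≈ 4.93 in

T = A_s f_y = 4.75 × 60 = 285 kips.
a = T/(0.85 f'_c b) = 285/(0.85 × 5.15 × 13.2) = 4.93 in.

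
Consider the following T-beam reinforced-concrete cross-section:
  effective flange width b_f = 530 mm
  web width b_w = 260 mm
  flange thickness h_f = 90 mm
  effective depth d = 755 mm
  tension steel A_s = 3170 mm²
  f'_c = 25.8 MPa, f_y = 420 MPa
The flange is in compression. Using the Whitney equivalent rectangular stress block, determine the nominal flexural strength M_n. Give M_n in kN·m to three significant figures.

M_n ≈ 925 kN·m

Tension: T = A_s f_y = 3170 × 420 = 1331400 N.
Try a within the flange: a = T/(0.85 f'_c b_f) = 1331400/(0.85 × 25.8 × 530) = 114.55 mm.
a = 114.55 > h_f = 90 mm: the block extends into the web. Split into flange-overhang and web parts.
C_f = 0.85 f'_c (b_f − b_w) h_f = 0.85 × 25.8 × (530 − 260) × 90 = 532899 N.
Remaining web compression depth: a_w = (T − C_f)/(0.85 f'_c b_w) = (1331400 − 532899)/(0.85 × 25.8 × 260) = 140.04 mm.
M_n = C_f(d − h_f/2) + (T − C_f)(d − a_w/2) = 532899 × (755 − 45) + 798501 × (755 − 70.02) = 378.36 + 546.96 = 925.32 × 10⁶ N·mm.
M_n = 925.32 kN·m.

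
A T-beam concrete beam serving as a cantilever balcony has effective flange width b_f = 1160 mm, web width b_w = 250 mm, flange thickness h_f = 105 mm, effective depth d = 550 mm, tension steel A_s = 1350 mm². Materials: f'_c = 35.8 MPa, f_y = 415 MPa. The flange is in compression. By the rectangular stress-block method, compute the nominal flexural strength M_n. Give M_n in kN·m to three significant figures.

M_n ≈ 304 kN·m

Tension: T = A_s f_y = 1350 × 415 = 560250 N.
Try a within the flange: a = T/(0.85 f'_c b_f) = 560250/(0.85 × 35.8 × 1160) = 15.87 mm.
Since a = 15.87 ≤ h_f = 105 mm, the stress block lies entirely in the flange; analyse as a rectangular beam of width b_f.
M_n = T(d − a/2) = 560250 × (550 − 7.935) = 303.69 × 10⁶ N·mm.
M_n = 303.69 kN·m.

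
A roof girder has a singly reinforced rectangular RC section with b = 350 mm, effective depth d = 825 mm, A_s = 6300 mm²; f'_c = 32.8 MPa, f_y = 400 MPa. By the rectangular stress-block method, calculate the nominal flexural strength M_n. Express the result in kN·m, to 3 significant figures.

M_n ≈ 1750 kN·m

T = A_s f_y = 6300 × 400 = 2520000 N = 2520 kN.
From C = T: a = T/(0.85 f'_c b) = 2520000/(0.85 × 32.8 × 350) = 258.25 mm.
M_n = T(d − a/2) = 2520 kN × (825 − 129.125) mm = 1753.61 kN·m.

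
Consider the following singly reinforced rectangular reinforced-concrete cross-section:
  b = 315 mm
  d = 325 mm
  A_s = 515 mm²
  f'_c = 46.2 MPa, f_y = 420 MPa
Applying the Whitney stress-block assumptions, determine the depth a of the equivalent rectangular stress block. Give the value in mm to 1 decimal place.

T = A_s f_y = 515 × 420 = 216300 N = 216.3 kN.
Setting C = 0.85 f'_c a b equal to T: a = 216300/(0.85 × 46.2 × 315) = 17.5 mm.

a ≈ 17.5 mm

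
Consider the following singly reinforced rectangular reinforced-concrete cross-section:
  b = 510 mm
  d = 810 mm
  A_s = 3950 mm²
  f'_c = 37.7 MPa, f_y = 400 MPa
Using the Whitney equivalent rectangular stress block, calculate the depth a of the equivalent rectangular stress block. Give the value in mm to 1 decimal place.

T = A_s f_y = 3950 × 400 = 1580000 N = 1580 kN.
Setting C = 0.85 f'_c a b equal to T: a = 1580000/(0.85 × 37.7 × 510) = 96.7 mm.

a ≈ 96.7 mm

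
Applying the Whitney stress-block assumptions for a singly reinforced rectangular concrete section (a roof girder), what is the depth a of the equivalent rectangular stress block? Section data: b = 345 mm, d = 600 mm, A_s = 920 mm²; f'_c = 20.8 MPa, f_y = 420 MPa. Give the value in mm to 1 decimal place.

a ≈ 63.3 mm

T = A_s f_y = 920 × 420 = 386400 N = 386.4 kN.
Setting C = 0.85 f'_c a b equal to T: a = 386400/(0.85 × 20.8 × 345) = 63.3 mm.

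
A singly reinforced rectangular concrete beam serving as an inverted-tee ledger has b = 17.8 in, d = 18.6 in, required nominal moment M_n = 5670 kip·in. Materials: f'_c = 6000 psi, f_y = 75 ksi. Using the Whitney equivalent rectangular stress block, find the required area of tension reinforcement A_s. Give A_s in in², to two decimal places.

From M_n = 0.85 f'_c a b (d − a/2):
a = d − √(d² − 2M_n/(0.85 f'_c b)) = 18.6 − √(18.6² − 2 × 5670/(0.85 × 6 × 17.8)) = 3.732 in.
A_s = 0.85 f'_c a b / f_y = 0.85 × 6 × 3.732 × 17.8 / 75 = 4.517 in².

A_s ≈ 4.52 in²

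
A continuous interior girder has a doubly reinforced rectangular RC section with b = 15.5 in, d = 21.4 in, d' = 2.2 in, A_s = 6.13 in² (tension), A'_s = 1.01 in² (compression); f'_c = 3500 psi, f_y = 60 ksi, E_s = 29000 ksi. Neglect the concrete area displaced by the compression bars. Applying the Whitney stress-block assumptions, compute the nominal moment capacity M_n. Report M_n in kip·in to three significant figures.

Assume both steels yield.
a = (A_s − A'_s) f_y/(0.85 f'_c b) = (6.13 − 1.01) × 60/(0.85 × 3.5 × 15.5) = 6.662 in.
c = a/β₁ = 6.662/0.85 = 7.838 in; ε'_s = 0.003(c − d')/c = 0.0022 ≥ ε_y = 0.0021, so the compression steel yields.
M_n = (A_s − A'_s) f_y (d − a/2) + A'_s f_y (d − d') = 307.2 × (21.4 − 3.331) + 60.6 × (21.4 − 2.2) = 5550.8 + 1163.5 = 6714.3 kip·in.

M_n ≈ 6710 kip·in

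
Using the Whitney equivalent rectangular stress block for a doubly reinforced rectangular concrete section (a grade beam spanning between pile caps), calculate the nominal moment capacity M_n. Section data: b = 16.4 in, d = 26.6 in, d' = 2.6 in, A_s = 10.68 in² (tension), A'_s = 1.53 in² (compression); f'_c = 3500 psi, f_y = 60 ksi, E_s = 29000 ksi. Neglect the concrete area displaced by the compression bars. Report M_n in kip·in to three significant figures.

Assume both steels yield.
a = (A_s − A'_s) f_y/(0.85 f'_c b) = (10.68 − 1.53) × 60/(0.85 × 3.5 × 16.4) = 11.252 in.
c = a/β₁ = 11.252/0.85 = 13.238 in; ε'_s = 0.003(c − d')/c = 0.0024 ≥ ε_y = 0.0021, so the compression steel yields.
M_n = (A_s − A'_s) f_y (d − a/2) + A'_s f_y (d − d') = 549 × (26.6 − 5.626) + 91.8 × (26.6 − 2.6) = 11514.7 + 2203.2 = 13717.9 kip·in.

M_n ≈ 13700 kip·in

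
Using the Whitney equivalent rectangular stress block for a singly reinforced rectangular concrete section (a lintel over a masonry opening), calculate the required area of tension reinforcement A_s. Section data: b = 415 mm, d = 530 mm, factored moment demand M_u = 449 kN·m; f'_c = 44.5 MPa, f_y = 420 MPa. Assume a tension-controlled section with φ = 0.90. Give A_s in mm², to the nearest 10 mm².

A_s ≈ 2380 mm²

M_n = M_u/φ = 449/0.90 = 498.889 kN·m.
With M_n = 0.85 f'_c a b (d − a/2), solve the quadratic for a:
a = d − √(d² − 2M_n/(0.85 f'_c b)) = 530 − √(530² − 2 × 498.889×10⁶/(0.85 × 44.5 × 415)) = 63.81 mm.
A_s = 0.85 f'_c a b / f_y = 0.85 × 44.5 × 63.81 × 415 / 420 = 2384.9 mm².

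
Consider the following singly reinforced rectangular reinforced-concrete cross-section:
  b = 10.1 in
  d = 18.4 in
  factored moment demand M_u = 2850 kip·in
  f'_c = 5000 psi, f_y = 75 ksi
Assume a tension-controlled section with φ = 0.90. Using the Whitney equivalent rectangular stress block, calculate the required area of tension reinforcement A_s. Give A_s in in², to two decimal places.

M_n = M_u/φ = 2850/0.90 = 3166.67 kip·in.
From M_n = 0.85 f'_c a b (d − a/2):
a = d − √(d² − 2M_n/(0.85 f'_c b)) = 18.4 − √(18.4² − 2 × 3166.67/(0.85 × 5 × 10.1)) = 4.579 in.
A_s = 0.85 f'_c a b / f_y = 0.85 × 5 × 4.579 × 10.1 / 75 = 2.621 in².

A_s ≈ 2.62 in²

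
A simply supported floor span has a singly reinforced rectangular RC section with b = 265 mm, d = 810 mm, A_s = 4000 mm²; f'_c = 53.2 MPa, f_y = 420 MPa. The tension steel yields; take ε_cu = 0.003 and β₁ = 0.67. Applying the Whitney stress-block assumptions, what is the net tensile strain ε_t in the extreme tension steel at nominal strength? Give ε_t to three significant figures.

ε_t ≈ 0.00861

a = A_s f_y/(0.85 f'_c b) = 140.20 mm.
β₁ = 0.67, so c = a/β₁ = 140.20/0.67 = 209.25 mm.
From the linear strain diagram with ε_cu = 0.003: ε_t = 0.003 (d − c)/c = 0.003 × (810 − 209.25)/209.25 = 0.00861.
Since ε_t ≥ 0.005, the section is tension-controlled.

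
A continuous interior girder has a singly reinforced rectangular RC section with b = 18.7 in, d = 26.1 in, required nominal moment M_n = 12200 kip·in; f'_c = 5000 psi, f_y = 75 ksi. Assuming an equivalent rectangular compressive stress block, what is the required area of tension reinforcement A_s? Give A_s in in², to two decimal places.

From M_n = 0.85 f'_c a b (d − a/2):
a = d − √(d² − 2M_n/(0.85 f'_c b)) = 26.1 − √(26.1² − 2 × 12200/(0.85 × 5 × 18.7)) = 6.756 in.
A_s = 0.85 f'_c a b / f_y = 0.85 × 5 × 6.756 × 18.7 / 75 = 7.159 in².

A_s ≈ 7.16 in²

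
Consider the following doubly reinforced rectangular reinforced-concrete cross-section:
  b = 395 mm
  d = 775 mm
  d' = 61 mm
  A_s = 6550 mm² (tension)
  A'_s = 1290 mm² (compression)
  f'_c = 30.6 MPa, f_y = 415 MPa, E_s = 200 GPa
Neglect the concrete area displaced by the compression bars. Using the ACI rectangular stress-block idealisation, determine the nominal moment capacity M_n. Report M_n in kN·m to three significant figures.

Assume both tension and compression steel yield.
Net tension couple steel: A_s − A'_s = 5260 mm².
a = (A_s − A'_s) f_y / (0.85 f'_c b) = 2182900/(0.85 × 30.6 × 395) = 212.47 mm.
c = a/β₁ = 212.47/0.831 = 255.68 mm; ε'_s = 0.003(c − d')/c = 0.0023 ≥ f_y/E_s = 0.0021, so compression steel does yield.
M_n = (A_s − A'_s) f_y (d − a/2) + A'_s f_y (d − d') = [2182900 × (775 − 106.235) + 535350 × (775 − 61)] × 10⁻⁶ = 1459.85 + 382.24 = 1842.09 kN·m.

M_n ≈ 1840 kN·m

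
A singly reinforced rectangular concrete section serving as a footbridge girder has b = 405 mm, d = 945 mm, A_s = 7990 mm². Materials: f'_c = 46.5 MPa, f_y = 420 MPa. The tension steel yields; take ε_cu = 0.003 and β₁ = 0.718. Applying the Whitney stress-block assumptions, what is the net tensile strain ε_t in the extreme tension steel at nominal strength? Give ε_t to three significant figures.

a = A_s f_y/(0.85 f'_c b) = 209.64 mm.
β₁ = 0.718, so c = a/β₁ = 209.64/0.718 = 291.98 mm.
From the linear strain diagram with ε_cu = 0.003: ε_t = 0.003 (d − c)/c = 0.003 × (945 − 291.98)/291.98 = 0.00671.
Since ε_t ≥ 0.005, the section is tension-controlled.

ε_t ≈ 0.00671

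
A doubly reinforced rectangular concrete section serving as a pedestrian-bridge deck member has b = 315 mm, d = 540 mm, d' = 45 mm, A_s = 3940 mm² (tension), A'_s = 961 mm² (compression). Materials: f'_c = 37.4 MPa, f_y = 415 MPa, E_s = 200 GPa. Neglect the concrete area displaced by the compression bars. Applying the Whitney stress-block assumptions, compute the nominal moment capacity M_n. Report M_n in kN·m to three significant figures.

M_n ≈ 789 kN·m

Assume both tension and compression steel yield.
Net tension couple steel: A_s − A'_s = 2979 mm².
a = (A_s − A'_s) f_y / (0.85 f'_c b) = 1236285/(0.85 × 37.4 × 315) = 123.46 mm.
c = a/β₁ = 123.46/0.783 = 157.68 mm; ε'_s = 0.003(c − d')/c = 0.0021 ≥ f_y/E_s = 0.0021, so compression steel does yield.
M_n = (A_s − A'_s) f_y (d − a/2) + A'_s f_y (d − d') = [1236285 × (540 − 61.73) + 398815 × (540 − 45)] × 10⁻⁶ = 591.28 + 197.41 = 788.69 kN·m.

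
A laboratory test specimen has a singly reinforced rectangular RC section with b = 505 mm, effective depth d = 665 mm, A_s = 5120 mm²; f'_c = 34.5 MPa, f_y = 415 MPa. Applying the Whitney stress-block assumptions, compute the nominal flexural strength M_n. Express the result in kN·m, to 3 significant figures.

T = A_s f_y = 5120 × 415 = 2124800 N = 2124.8 kN.
From C = T: a = T/(0.85 f'_c b) = 2124800/(0.85 × 34.5 × 505) = 143.48 mm.
M_n = T(d − a/2) = 2124.8 kN × (665 − 71.74) mm = 1260.56 kN·m.

M_n ≈ 1260 kN·m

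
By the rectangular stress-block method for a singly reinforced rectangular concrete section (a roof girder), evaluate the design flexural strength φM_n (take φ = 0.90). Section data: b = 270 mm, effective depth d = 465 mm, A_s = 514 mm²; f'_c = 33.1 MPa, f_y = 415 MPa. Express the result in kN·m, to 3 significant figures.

T = A_s f_y = 514 × 415 = 213310 N = 213.31 kN.
From C = T: a = T/(0.85 f'_c b) = 213310/(0.85 × 33.1 × 270) = 28.08 mm.
M_n = T(d − a/2) = 213.31 kN × (465 − 14.04) mm = 96.19 kN·m.
φM_n = 0.90 × 96.19 = 86.57 kN·m.

φM_n ≈ 86.6 kN·m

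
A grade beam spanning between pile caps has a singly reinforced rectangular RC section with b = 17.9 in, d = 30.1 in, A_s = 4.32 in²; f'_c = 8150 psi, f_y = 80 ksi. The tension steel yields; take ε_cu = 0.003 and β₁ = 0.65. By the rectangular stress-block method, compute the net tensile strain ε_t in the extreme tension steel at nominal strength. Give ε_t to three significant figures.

a = A_s f_y/(0.85 f'_c b) = 2.787 in.
β₁ = 0.65, so c = a/β₁ = 2.787/0.65 = 4.288 in.
From the linear strain diagram with ε_cu = 0.003: ε_t = 0.003 (d − c)/c = 0.003 × (30.1 − 4.288)/4.288 = 0.0181.
Since ε_t ≥ 0.005, the section is tension-controlled.

ε_t ≈ 0.0181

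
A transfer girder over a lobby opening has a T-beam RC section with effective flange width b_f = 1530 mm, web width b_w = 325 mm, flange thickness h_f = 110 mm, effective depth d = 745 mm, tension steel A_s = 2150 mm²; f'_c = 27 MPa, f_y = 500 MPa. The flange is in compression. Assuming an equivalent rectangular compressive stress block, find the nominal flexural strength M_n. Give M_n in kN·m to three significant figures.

Tension: T = A_s f_y = 2150 × 500 = 1075000 N.
Try a within the flange: a = T/(0.85 f'_c b_f) = 1075000/(0.85 × 27 × 1530) = 30.62 mm.
Since a = 30.62 ≤ h_f = 110 mm, the stress block lies entirely in the flange; analyse as a rectangular beam of width b_f.
M_n = T(d − a/2) = 1075000 × (745 − 15.31) = 784.42 × 10⁶ N·mm.
M_n = 784.42 kN·m.

M_n ≈ 784 kN·m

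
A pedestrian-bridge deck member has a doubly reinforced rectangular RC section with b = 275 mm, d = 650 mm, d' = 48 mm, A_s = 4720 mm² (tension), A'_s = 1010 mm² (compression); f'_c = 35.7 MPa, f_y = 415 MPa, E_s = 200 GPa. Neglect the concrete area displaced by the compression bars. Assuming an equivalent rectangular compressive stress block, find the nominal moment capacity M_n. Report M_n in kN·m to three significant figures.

M_n ≈ 1110 kN·m

Assume both tension and compression steel yield.
Net tension couple steel: A_s − A'_s = 3710 mm².
a = (A_s − A'_s) f_y / (0.85 f'_c b) = 1539650/(0.85 × 35.7 × 275) = 184.50 mm.
c = a/β₁ = 184.50/0.795 = 232.08 mm; ε'_s = 0.003(c − d')/c = 0.0024 ≥ f_y/E_s = 0.0021, so compression steel does yield.
M_n = (A_s − A'_s) f_y (d − a/2) + A'_s f_y (d − d') = [1539650 × (650 − 92.25) + 419150 × (650 − 48)] × 10⁻⁶ = 858.74 + 252.33 = 1111.07 kN·m.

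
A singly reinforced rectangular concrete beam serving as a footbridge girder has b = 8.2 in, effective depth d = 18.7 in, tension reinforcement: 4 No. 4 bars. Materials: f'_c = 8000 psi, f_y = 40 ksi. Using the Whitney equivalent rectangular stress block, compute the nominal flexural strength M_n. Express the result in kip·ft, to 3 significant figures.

A_s = 4 × 0.2 = 0.8 in².
T = A_s f_y = 0.8 × 40 = 32 kips.
a = T/(0.85 f'_c b) = 32/(0.85 × 8 × 8.2) = 0.574 in.
M_n = T(d − a/2) = 32 × (18.7 − 0.287) = 589.2 kip·in = 589.2/12 = 49.10 kip·ft.

M_n ≈ 49.1 kip·ft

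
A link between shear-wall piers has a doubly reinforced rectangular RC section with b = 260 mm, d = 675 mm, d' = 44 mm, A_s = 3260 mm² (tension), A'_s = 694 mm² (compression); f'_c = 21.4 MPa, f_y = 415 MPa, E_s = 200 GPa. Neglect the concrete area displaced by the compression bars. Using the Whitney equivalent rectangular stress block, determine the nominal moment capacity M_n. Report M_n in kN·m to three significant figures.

Assume both tension and compression steel yield.
Net tension couple steel: A_s − A'_s = 2566 mm².
a = (A_s − A'_s) f_y / (0.85 f'_c b) = 1064890/(0.85 × 21.4 × 260) = 225.16 mm.
c = a/β₁ = 225.16/0.85 = 264.89 mm; ε'_s = 0.003(c − d')/c = 0.0025 ≥ f_y/E_s = 0.0021, so compression steel does yield.
M_n = (A_s − A'_s) f_y (d − a/2) + A'_s f_y (d − d') = [1064890 × (675 − 112.58) + 288010 × (675 − 44)] × 10⁻⁶ = 598.92 + 181.73 = 780.65 kN·m.

M_n ≈ 781 kN·m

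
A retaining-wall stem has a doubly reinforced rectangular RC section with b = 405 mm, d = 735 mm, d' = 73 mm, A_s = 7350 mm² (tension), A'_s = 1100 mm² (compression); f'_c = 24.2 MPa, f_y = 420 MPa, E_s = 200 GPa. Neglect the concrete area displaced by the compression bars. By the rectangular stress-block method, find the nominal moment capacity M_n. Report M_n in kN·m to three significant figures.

M_n ≈ 1820 kN·m

Assume both tension and compression steel yield.
Net tension couple steel: A_s − A'_s = 6250 mm².
a = (A_s − A'_s) f_y / (0.85 f'_c b) = 2625000/(0.85 × 24.2 × 405) = 315.09 mm.
c = a/β₁ = 315.09/0.85 = 370.69 mm; ε'_s = 0.003(c − d')/c = 0.0024 ≥ f_y/E_s = 0.0021, so compression steel does yield.
M_n = (A_s − A'_s) f_y (d − a/2) + A'_s f_y (d − d') = [2625000 × (735 − 157.545) + 462000 × (735 − 73)] × 10⁻⁶ = 1515.82 + 305.84 = 1821.66 kN·m.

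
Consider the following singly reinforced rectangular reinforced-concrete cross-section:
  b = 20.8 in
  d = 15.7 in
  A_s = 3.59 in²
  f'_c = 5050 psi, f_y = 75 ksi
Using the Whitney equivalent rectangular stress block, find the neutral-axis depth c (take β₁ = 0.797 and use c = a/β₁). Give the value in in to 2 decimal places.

c ≈ 3.78 in

T = A_s f_y = 3.59 × 75 = 269.25 kips.
a = T/(0.85 f'_c b) = 269.25/(0.85 × 5.05 × 20.8) = 3.0157 in.
With β₁ = 0.797, c = a/β₁ = 3.0157/0.797 = 3.78 in.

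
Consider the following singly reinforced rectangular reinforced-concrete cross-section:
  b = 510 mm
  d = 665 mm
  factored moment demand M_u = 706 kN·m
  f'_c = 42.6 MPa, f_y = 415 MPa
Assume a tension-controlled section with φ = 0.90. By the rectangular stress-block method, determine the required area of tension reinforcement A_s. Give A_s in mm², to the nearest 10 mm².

A_s ≈ 2990 mm²

M_n = M_u/φ = 706/0.90 = 784.444 kN·m.
With M_n = 0.85 f'_c a b (d − a/2), solve the quadratic for a:
a = d − √(d² − 2M_n/(0.85 f'_c b)) = 665 − √(665² − 2 × 784.444×10⁶/(0.85 × 42.6 × 510)) = 67.28 mm.
A_s = 0.85 f'_c a b / f_y = 0.85 × 42.6 × 67.28 × 510 / 415 = 2993.9 mm².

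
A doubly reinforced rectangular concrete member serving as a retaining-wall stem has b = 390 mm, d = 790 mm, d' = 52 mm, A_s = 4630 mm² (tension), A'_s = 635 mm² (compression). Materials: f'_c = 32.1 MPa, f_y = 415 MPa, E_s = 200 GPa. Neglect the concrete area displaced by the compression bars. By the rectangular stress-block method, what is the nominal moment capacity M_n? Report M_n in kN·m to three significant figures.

Assume both tension and compression steel yield.
Net tension couple steel: A_s − A'_s = 3995 mm².
a = (A_s − A'_s) f_y / (0.85 f'_c b) = 1657925/(0.85 × 32.1 × 390) = 155.80 mm.
c = a/β₁ = 155.80/0.821 = 189.77 mm; ε'_s = 0.003(c − d')/c = 0.0022 ≥ f_y/E_s = 0.0021, so compression steel does yield.
M_n = (A_s − A'_s) f_y (d − a/2) + A'_s f_y (d − d') = [1657925 × (790 − 77.9) + 263525 × (790 − 52)] × 10⁻⁶ = 1180.61 + 194.48 = 1375.09 kN·m.

M_n ≈ 1380 kN·m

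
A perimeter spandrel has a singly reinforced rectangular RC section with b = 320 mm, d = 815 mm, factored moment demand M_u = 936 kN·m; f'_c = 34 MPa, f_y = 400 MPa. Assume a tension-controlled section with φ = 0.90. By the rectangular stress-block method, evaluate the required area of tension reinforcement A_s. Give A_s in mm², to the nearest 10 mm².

A_s ≈ 3520 mm²

M_n = M_u/φ = 936/0.90 = 1040 kN·m.
With M_n = 0.85 f'_c a b (d − a/2), solve the quadratic for a:
a = d − √(d² − 2M_n/(0.85 f'_c b)) = 815 − √(815² − 2 × 1040×10⁶/(0.85 × 34 × 320)) = 152.19 mm.
A_s = 0.85 f'_c a b / f_y = 0.85 × 34 × 152.19 × 320 / 400 = 3518.6 mm².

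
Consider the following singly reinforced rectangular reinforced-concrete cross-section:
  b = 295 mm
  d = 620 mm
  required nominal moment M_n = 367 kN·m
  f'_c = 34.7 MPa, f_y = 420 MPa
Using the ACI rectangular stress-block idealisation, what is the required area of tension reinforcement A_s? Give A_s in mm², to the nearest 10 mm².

With M_n = 0.85 f'_c a b (d − a/2), solve the quadratic for a:
a = d − √(d² − 2M_n/(0.85 f'_c b)) = 620 − √(620² − 2 × 367×10⁶/(0.85 × 34.7 × 295)) = 72.24 mm.
A_s = 0.85 f'_c a b / f_y = 0.85 × 34.7 × 72.24 × 295 / 420 = 1496.6 mm².

A_s ≈ 1500 mm²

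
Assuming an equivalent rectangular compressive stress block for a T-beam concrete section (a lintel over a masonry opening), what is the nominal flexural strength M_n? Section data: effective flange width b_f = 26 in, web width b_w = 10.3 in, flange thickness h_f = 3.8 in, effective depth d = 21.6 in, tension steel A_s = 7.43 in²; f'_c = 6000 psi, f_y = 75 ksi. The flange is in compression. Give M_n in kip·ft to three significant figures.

M_n ≈ 904 kip·ft

Tension: T = A_s f_y = 7.43 × 75 = 557.25 kips.
Try a within the flange: a = T/(0.85 f'_c b_f) = 557.25/(0.85 × 6 × 26) = 4.202 in.
a = 4.202 > h_f = 3.8 in: the block extends into the web. Split into flange-overhang and web parts.
C_f = 0.85 f'_c (b_f − b_w) h_f = 0.85 × 6 × (26 − 10.3) × 3.8 = 304.3 kips.
Remaining web compression depth: a_w = (T − C_f)/(0.85 f'_c b_w) = (557.25 − 304.3)/(0.85 × 6 × 10.3) = 4.815 in.
M_n = C_f(d − h_f/2) + (T − C_f)(d − a_w/2) = 304.3 × (21.6 − 1.9) + 252.95 × (21.6 − 2.4075) = 5994.7 + 4854.7 = 10849.4 kip·in.
M_n = 10849.4/12 = 904.12 kip·ft.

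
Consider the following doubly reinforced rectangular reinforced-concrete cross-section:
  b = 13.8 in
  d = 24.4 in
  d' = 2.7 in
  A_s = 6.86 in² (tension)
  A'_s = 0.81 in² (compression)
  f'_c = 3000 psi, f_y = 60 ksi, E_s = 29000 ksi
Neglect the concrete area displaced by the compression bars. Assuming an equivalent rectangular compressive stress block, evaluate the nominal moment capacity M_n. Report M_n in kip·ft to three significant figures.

M_n ≈ 670 kip·ft

Assume both steels yield.
a = (A_s − A'_s) f_y/(0.85 f'_c b) = (6.86 − 0.81) × 60/(0.85 × 3 × 13.8) = 10.315 in.
c = a/β₁ = 10.315/0.85 = 12.135 in; ε'_s = 0.003(c − d')/c = 0.0023 ≥ ε_y = 0.0021, so the compression steel yields.
M_n = (A_s − A'_s) f_y (d − a/2) + A'_s f_y (d − d') = 363 × (24.4 − 5.1575) + 48.6 × (24.4 − 2.7) = 6985.0 + 1054.6 = 8039.6 kip·in = 8039.6/12 = 669.97 kip·ft.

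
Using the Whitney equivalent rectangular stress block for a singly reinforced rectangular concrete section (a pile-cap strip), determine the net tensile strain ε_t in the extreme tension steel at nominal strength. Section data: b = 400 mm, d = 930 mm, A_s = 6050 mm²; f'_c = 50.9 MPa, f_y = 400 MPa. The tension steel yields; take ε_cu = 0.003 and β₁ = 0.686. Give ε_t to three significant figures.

ε_t ≈ 0.0107

a = A_s f_y/(0.85 f'_c b) = 139.84 mm.
β₁ = 0.686, so c = a/β₁ = 139.84/0.686 = 203.85 mm.
From the linear strain diagram with ε_cu = 0.003: ε_t = 0.003 (d − c)/c = 0.003 × (930 − 203.85)/203.85 = 0.0107.
Since ε_t ≥ 0.005, the section is tension-controlled.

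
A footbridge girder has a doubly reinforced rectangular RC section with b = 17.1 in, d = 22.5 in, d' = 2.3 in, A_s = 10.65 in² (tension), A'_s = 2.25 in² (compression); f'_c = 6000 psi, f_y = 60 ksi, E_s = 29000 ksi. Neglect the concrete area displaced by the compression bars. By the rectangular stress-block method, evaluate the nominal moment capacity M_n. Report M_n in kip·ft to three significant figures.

Assume both steels yield.
a = (A_s − A'_s) f_y/(0.85 f'_c b) = (10.65 − 2.25) × 60/(0.85 × 6 × 17.1) = 5.779 in.
c = a/β₁ = 5.779/0.75 = 7.705 in; ε'_s = 0.003(c − d')/c = 0.0021 ≥ ε_y = 0.0021, so the compression steel yields.
M_n = (A_s − A'_s) f_y (d − a/2) + A'_s f_y (d − d') = 504 × (22.5 − 2.8895) + 135 × (22.5 − 2.3) = 9883.7 + 2727.0 = 12610.7 kip·in = 12610.7/12 = 1050.89 kip·ft.

M_n ≈ 1050 kip·ft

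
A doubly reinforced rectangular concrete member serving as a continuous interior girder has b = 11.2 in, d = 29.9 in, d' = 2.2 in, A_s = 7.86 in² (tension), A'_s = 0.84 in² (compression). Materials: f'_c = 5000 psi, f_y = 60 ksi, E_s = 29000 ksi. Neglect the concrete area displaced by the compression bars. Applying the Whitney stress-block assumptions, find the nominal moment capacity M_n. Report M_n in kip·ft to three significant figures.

Assume both steels yield.
a = (A_s − A'_s) f_y/(0.85 f'_c b) = (7.86 − 0.84) × 60/(0.85 × 5 × 11.2) = 8.849 in.
c = a/β₁ = 8.849/0.8 = 11.061 in; ε'_s = 0.003(c − d')/c = 0.0024 ≥ ε_y = 0.0021, so the compression steel yields.
M_n = (A_s − A'_s) f_y (d − a/2) + A'_s f_y (d − d') = 421.2 × (29.9 − 4.4245) + 50.4 × (29.9 − 2.2) = 10730.3 + 1396.1 = 12126.4 kip·in = 12126.4/12 = 1010.53 kip·ft.

M_n ≈ 1010 kip·ft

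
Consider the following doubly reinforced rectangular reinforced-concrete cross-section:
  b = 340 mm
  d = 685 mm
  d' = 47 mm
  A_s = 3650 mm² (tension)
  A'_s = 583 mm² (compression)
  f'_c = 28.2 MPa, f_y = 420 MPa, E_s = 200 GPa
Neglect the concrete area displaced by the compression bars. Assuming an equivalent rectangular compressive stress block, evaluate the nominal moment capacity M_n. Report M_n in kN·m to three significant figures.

Assume both tension and compression steel yield.
Net tension couple steel: A_s − A'_s = 3067 mm².
a = (A_s − A'_s) f_y / (0.85 f'_c b) = 1288140/(0.85 × 28.2 × 340) = 158.06 mm.
c = a/β₁ = 158.06/0.849 = 186.17 mm; ε'_s = 0.003(c − d')/c = 0.0022 ≥ f_y/E_s = 0.0021, so compression steel does yield.
M_n = (A_s − A'_s) f_y (d − a/2) + A'_s f_y (d − d') = [1288140 × (685 − 79.03) + 244860 × (685 − 47)] × 10⁻⁶ = 780.57 + 156.22 = 936.79 kN·m.

M_n ≈ 937 kN·m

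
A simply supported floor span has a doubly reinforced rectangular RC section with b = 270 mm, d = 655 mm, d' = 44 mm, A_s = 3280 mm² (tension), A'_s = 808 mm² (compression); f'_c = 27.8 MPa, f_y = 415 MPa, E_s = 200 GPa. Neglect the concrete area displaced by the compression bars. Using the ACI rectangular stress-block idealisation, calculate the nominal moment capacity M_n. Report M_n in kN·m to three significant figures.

Assume both tension and compression steel yield.
Net tension couple steel: A_s − A'_s = 2472 mm².
a = (A_s − A'_s) f_y / (0.85 f'_c b) = 1025880/(0.85 × 27.8 × 270) = 160.79 mm.
c = a/β₁ = 160.79/0.85 = 189.16 mm; ε'_s = 0.003(c − d')/c = 0.0023 ≥ f_y/E_s = 0.0021, so compression steel does yield.
M_n = (A_s − A'_s) f_y (d − a/2) + A'_s f_y (d − d') = [1025880 × (655 − 80.395) + 335320 × (655 − 44)] × 10⁻⁶ = 589.48 + 204.88 = 794.36 kN·m.

M_n ≈ 794 kN·m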